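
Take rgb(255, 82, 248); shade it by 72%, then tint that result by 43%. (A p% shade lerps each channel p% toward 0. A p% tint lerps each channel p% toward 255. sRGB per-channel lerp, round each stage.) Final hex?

Per channel, c → c + 0.72(0 − c):
  R: 255 − 183.6 = 71.4 → 71
  G: 82 − 59.04 = 22.96 → 23
  B: 248 + 0.72×(0−248) = 248 − 178.56 = 69.44 → 69
After the shade: rgb(71, 23, 69) = #471745.
Lerp each channel 43% toward 255:
  R: 71 + 79.12 = 150.12 → 150
  G: 23 + 0.43×(255−23) = 23 + 99.76 = 122.76 → 123
  B: 69 + 0.43×(255−69) = 69 + 79.98 = 148.98 → 149
rgb(150, 123, 149) = #967b95.

#967b95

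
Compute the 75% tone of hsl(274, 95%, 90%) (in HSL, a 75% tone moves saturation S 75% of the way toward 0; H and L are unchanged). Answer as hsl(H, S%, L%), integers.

hsl(274, 24%, 90%)

S moves 75% from 95 toward 0: 95 − 71.25 = 23.75 → 24.
H and L are unchanged.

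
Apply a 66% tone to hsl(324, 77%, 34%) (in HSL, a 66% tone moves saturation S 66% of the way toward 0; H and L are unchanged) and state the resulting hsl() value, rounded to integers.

hsl(324, 26%, 34%)

S moves 66% from 77 toward 0: 77 − 50.82 = 26.18 → 26.
H and L are unchanged.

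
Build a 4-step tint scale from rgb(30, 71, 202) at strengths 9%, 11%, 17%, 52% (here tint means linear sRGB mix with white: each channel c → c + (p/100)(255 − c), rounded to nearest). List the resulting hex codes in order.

#3258cf, #375bd0, #4466d3, #93a7e6

9%: (30 + 20.25 = 50.25→50, 71 + 16.56 = 87.56→88, 202 + 4.77 = 206.77→207) → #3258cf
11%: (30 + 24.75 = 54.75→55, 71 + 20.24 = 91.24→91, 202 + 5.83 = 207.83→208) → #375bd0
17%: (30 + 38.25 = 68.25→68, 71 + 31.28 = 102.28→102, 202 + 9.01 = 211.01→211) → #4466d3
52%: (30 + 117 = 147→147, 71 + 95.68 = 166.68→167, 202 + 27.56 = 229.56→230) → #93a7e6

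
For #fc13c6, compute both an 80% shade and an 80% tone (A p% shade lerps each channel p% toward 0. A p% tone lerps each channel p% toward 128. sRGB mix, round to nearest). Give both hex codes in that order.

#320428, #996a8e

#fc13c6 is rgb(252, 19, 198).
80% shade:
  R: 252 − 201.6 = 50.4 → 50
  G: 19 + 0.8×(0−19) = 19 − 15.2 = 3.8 → 4
  B: 198 + 0.8×(0−198) = 198 − 158.4 = 39.6 → 40
  → #320428
80% tone:
  R: 252 + 0.8×(128−252) = 252 − 99.2 = 152.8 → 153
  G: 19 + 0.8×(128−19) = 19 + 87.2 = 106.2 → 106
  B: 198 − 56 = 142 → 142
  → #996a8e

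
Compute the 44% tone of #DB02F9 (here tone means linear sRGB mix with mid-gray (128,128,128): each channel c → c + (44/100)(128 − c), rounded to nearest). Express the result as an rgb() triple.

rgb(179, 57, 196)

#DB02F9 is rgb(219, 2, 249).
Lerp each channel 44% toward 128:
  R: 219 + 0.44×(128−219) = 219 − 40.04 = 178.96 → 179
  G: 2 + 0.44×(128−2) = 2 + 55.44 = 57.44 → 57
  B: 249 + 0.44×(128−249) = 249 − 53.24 = 195.76 → 196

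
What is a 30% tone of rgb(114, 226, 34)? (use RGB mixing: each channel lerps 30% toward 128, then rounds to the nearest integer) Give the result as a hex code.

#76C53E

Lerp each channel 30% toward 128:
  R: 114 + 0.3×(128−114) = 114 + 4.2 = 118.2 → 118
  G: 226 + 0.3×(128−226) = 226 − 29.4 = 196.6 → 197
  B: 34 + 0.3×(128−34) = 34 + 28.2 = 62.2 → 62
rgb(118, 197, 62) = #76C53E.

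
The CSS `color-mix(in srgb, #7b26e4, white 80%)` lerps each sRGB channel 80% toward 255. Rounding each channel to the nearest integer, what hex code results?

#e5d4fa

#7b26e4 is rgb(123, 38, 228).
An 80% tint moves each channel 80% toward 255:
  R: 123 + 0.8×(255−123) = 123 + 105.6 = 228.6 → 229
  G: 38 + 0.8×(255−38) = 38 + 173.6 = 211.6 → 212
  B: 228 + 0.8×(255−228) = 228 + 21.6 = 249.6 → 250
rgb(229, 212, 250) = #e5d4fa.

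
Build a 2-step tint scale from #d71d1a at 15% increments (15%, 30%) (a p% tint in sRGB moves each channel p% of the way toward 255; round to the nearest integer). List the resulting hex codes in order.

#d71d1a is rgb(215, 29, 26).
15%: (215 + 6 = 221→221, 29 + 33.9 = 62.9→63, 26 + 34.35 = 60.35→60) → #dd3f3c
30%: (215 + 12 = 227→227, 29 + 67.8 = 96.8→97, 26 + 68.7 = 94.7→95) → #e3615f

#dd3f3c, #e3615f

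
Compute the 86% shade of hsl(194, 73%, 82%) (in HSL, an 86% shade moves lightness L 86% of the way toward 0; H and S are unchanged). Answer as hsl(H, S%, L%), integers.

L moves 86% from 82 toward 0: 82 − 70.52 = 11.48 → 11.
H and S are unchanged.

hsl(194, 73%, 11%)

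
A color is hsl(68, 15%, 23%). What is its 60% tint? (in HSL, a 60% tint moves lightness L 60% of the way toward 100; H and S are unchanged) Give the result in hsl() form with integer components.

hsl(68, 15%, 69%)

L moves 60% from 23 toward 100: 23 + 46.2 = 69.2 → 69.
H and S are unchanged.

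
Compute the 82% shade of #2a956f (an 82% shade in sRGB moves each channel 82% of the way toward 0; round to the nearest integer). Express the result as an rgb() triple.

rgb(8, 27, 20)

#2a956f is rgb(42, 149, 111).
An 82% shade moves each channel 82% toward 0:
  R: 42 + 0.82×(0−42) = 42 − 34.44 = 7.56 → 8
  G: 149 − 122.18 = 26.82 → 27
  B: 111 − 91.02 = 19.98 → 20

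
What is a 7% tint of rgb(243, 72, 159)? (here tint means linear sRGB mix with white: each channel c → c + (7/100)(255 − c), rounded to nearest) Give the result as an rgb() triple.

rgb(244, 85, 166)

A 7% tint moves each channel 7% toward 255:
  R: 243 + 0.07×(255−243) = 243 + 0.84 = 243.84 → 244
  G: 72 + 12.81 = 84.81 → 85
  B: 159 + 6.72 = 165.72 → 166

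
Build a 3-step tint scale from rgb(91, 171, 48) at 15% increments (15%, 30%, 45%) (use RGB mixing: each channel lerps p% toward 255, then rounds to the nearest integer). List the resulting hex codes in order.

#74b84f, #8cc46e, #a5d18d

15%: (91 + 24.6 = 115.6→116, 171 + 12.6 = 183.6→184, 48 + 31.05 = 79.05→79) → #74b84f
30%: (91 + 49.2 = 140.2→140, 171 + 25.2 = 196.2→196, 48 + 62.1 = 110.1→110) → #8cc46e
45%: (91 + 73.8 = 164.8→165, 171 + 37.8 = 208.8→209, 48 + 93.15 = 141.15→141) → #a5d18d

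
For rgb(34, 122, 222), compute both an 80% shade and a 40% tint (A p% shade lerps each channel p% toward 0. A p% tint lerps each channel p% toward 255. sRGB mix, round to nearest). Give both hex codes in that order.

80% shade:
  R: 34 + 0.8×(0−34) = 34 − 27.2 = 6.8 → 7
  G: 122 + 0.8×(0−122) = 122 − 97.6 = 24.4 → 24
  B: 222 + 0.8×(0−222) = 222 − 177.6 = 44.4 → 44
  → #07182c
40% tint:
  R: 34 + 0.4×(255−34) = 34 + 88.4 = 122.4 → 122
  G: 122 + 0.4×(255−122) = 122 + 53.2 = 175.2 → 175
  B: 222 + 13.2 = 235.2 → 235
  → #7aafeb

#07182c, #7aafeb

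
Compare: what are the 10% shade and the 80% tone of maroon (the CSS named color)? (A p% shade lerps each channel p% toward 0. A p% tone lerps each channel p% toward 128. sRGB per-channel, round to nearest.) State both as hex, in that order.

#730000, #806666

CSS maroon is rgb(128, 0, 0).
10% shade:
  R: 128 + 0.1×(0−128) = 128 − 12.8 = 115.2 → 115
  G: 0 + 0.1×(0−0) = 0 + 0 = 0 → 0
  B: 0 + 0 = 0 → 0
  → #730000
80% tone:
  R: 128 + 0 = 128 → 128
  G: 0 + 0.8×(128−0) = 0 + 102.4 = 102.4 → 102
  B: 0 + 0.8×(128−0) = 0 + 102.4 = 102.4 → 102
  → #806666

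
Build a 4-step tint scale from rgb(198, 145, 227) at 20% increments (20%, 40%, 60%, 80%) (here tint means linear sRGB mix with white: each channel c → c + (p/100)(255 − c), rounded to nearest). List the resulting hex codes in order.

#D1A7E9, #DDBDEE, #E8D3F4, #F4E9F9

20%: (198 + 11.4 = 209.4→209, 145 + 22 = 167→167, 227 + 5.6 = 232.6→233) → #D1A7E9
40%: (198 + 22.8 = 220.8→221, 145 + 44 = 189→189, 227 + 11.2 = 238.2→238) → #DDBDEE
60%: (198 + 34.2 = 232.2→232, 145 + 66 = 211→211, 227 + 16.8 = 243.8→244) → #E8D3F4
80%: (198 + 45.6 = 243.6→244, 145 + 88 = 233→233, 227 + 22.4 = 249.4→249) → #F4E9F9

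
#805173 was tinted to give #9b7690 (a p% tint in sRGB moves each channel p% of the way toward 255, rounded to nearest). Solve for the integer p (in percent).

#805173 is rgb(128, 81, 115); #9b7690 is rgb(155, 118, 144).
On the G channel (widest range): 118 ≈ 81 + (p/100)(255 − 81), so p ≈ 100×(118 − 81)/(255 − 81) = 3700/174 = 21.26.
p = 21 reproduces all three channels after rounding.

21%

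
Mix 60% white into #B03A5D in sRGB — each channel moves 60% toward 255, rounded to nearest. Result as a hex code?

#DFB0BE

#B03A5D is rgb(176, 58, 93).
A 60% tint moves each channel 60% toward 255:
  R: 176 + 47.4 = 223.4 → 223
  G: 58 + 0.6×(255−58) = 58 + 118.2 = 176.2 → 176
  B: 93 + 97.2 = 190.2 → 190
rgb(223, 176, 190) = #DFB0BE.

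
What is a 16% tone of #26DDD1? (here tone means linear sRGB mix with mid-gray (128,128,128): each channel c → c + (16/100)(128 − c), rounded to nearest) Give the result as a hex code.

#26DDD1 is rgb(38, 221, 209).
Lerp each channel 16% toward 128:
  R: 38 + 14.4 = 52.4 → 52
  G: 221 − 14.88 = 206.12 → 206
  B: 209 − 12.96 = 196.04 → 196
rgb(52, 206, 196) = #34CEC4.

#34CEC4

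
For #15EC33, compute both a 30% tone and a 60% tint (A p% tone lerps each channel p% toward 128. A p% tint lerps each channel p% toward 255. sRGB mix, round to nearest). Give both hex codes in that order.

#35CC4A, #A1F7AD

#15EC33 is rgb(21, 236, 51).
30% tone:
  R: 21 + 32.1 = 53.1 → 53
  G: 236 − 32.4 = 203.6 → 204
  B: 51 + 23.1 = 74.1 → 74
  → #35CC4A
60% tint:
  R: 21 + 0.6×(255−21) = 21 + 140.4 = 161.4 → 161
  G: 236 + 0.6×(255−236) = 236 + 11.4 = 247.4 → 247
  B: 51 + 0.6×(255−51) = 51 + 122.4 = 173.4 → 173
  → #A1F7AD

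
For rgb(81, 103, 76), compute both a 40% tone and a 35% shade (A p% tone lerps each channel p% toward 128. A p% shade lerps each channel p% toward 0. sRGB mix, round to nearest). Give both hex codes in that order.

#647161, #354331

40% tone:
  R: 81 + 0.4×(128−81) = 81 + 18.8 = 99.8 → 100
  G: 103 + 0.4×(128−103) = 103 + 10 = 113 → 113
  B: 76 + 20.8 = 96.8 → 97
  → #647161
35% shade:
  R: 81 − 28.35 = 52.65 → 53
  G: 103 + 0.35×(0−103) = 103 − 36.05 = 66.95 → 67
  B: 76 + 0.35×(0−76) = 76 − 26.6 = 49.4 → 49
  → #354331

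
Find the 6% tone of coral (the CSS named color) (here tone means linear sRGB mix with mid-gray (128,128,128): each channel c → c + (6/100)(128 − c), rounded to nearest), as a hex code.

CSS coral is rgb(255, 127, 80).
A 6% tone moves each channel 6% toward 128:
  R: 255 − 7.62 = 247.38 → 247
  G: 127 + 0.06×(128−127) = 127 + 0.06 = 127.06 → 127
  B: 80 + 0.06×(128−80) = 80 + 2.88 = 82.88 → 83
rgb(247, 127, 83) = #F77F53.

#F77F53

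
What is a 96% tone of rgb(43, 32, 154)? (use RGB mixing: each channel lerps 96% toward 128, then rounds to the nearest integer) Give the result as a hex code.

A 96% tone moves each channel 96% toward 128:
  R: 43 + 0.96×(128−43) = 43 + 81.6 = 124.6 → 125
  G: 32 + 0.96×(128−32) = 32 + 92.16 = 124.16 → 124
  B: 154 + 0.96×(128−154) = 154 − 24.96 = 129.04 → 129
rgb(125, 124, 129) = #7d7c81.

#7d7c81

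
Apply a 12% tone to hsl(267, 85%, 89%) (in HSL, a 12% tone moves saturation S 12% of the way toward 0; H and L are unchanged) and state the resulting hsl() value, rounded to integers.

hsl(267, 75%, 89%)

S moves 12% from 85 toward 0: 85 − 10.2 = 74.8 → 75.
H and L are unchanged.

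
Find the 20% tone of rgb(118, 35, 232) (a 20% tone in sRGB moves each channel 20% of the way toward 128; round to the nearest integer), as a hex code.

Per channel, c → c + 0.2(128 − c):
  R: 118 + 0.2×(128−118) = 118 + 2 = 120 → 120
  G: 35 + 0.2×(128−35) = 35 + 18.6 = 53.6 → 54
  B: 232 + 0.2×(128−232) = 232 − 20.8 = 211.2 → 211
rgb(120, 54, 211) = #7836D3.

#7836D3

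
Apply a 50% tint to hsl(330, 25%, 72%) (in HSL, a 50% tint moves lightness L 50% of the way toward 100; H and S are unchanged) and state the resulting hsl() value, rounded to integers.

L moves 50% from 72 toward 100: 72 + 14 = 86 → 86.
H and S are unchanged.

hsl(330, 25%, 86%)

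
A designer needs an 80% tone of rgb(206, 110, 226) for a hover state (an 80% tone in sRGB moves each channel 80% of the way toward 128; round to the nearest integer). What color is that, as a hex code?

Lerp each channel 80% toward 128:
  R: 206 − 62.4 = 143.6 → 144
  G: 110 + 14.4 = 124.4 → 124
  B: 226 + 0.8×(128−226) = 226 − 78.4 = 147.6 → 148
rgb(144, 124, 148) = #907C94.

#907C94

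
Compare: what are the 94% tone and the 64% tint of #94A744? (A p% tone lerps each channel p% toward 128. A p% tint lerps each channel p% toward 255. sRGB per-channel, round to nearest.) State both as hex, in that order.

#94A744 is rgb(148, 167, 68).
94% tone:
  R: 148 + 0.94×(128−148) = 148 − 18.8 = 129.2 → 129
  G: 167 + 0.94×(128−167) = 167 − 36.66 = 130.34 → 130
  B: 68 + 0.94×(128−68) = 68 + 56.4 = 124.4 → 124
  → #81827C
64% tint:
  R: 148 + 68.48 = 216.48 → 216
  G: 167 + 0.64×(255−167) = 167 + 56.32 = 223.32 → 223
  B: 68 + 0.64×(255−68) = 68 + 119.68 = 187.68 → 188
  → #D8DFBC

#81827C, #D8DFBC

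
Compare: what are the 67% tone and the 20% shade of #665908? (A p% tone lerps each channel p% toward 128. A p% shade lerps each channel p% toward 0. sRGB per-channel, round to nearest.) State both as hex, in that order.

#777358, #524706

#665908 is rgb(102, 89, 8).
67% tone:
  R: 102 + 0.67×(128−102) = 102 + 17.42 = 119.42 → 119
  G: 89 + 26.13 = 115.13 → 115
  B: 8 + 80.4 = 88.4 → 88
  → #777358
20% shade:
  R: 102 − 20.4 = 81.6 → 82
  G: 89 + 0.2×(0−89) = 89 − 17.8 = 71.2 → 71
  B: 8 + 0.2×(0−8) = 8 − 1.6 = 6.4 → 6
  → #524706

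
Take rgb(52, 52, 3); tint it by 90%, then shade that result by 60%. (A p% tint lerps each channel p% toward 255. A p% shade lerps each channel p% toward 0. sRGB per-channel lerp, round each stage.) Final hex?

Per channel, c → c + 0.9(255 − c):
  R: 52 + 0.9×(255−52) = 52 + 182.7 = 234.7 → 235
  G: 52 + 0.9×(255−52) = 52 + 182.7 = 234.7 → 235
  B: 3 + 226.8 = 229.8 → 230
After the tint: rgb(235, 235, 230) = #ebebe6.
A 60% shade moves each channel 60% toward 0:
  R: 235 + 0.6×(0−235) = 235 − 141 = 94 → 94
  G: 235 − 141 = 94 → 94
  B: 230 − 138 = 92 → 92
rgb(94, 94, 92) = #5e5e5c.

#5e5e5c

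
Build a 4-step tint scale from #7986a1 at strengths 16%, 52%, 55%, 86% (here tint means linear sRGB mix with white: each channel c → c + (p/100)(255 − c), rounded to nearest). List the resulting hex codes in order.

#7986a1 is rgb(121, 134, 161).
16%: (121 + 21.44 = 142.44→142, 134 + 19.36 = 153.36→153, 161 + 15.04 = 176.04→176) → #8e99b0
52%: (121 + 69.68 = 190.68→191, 134 + 62.92 = 196.92→197, 161 + 48.88 = 209.88→210) → #bfc5d2
55%: (121 + 73.7 = 194.7→195, 134 + 66.55 = 200.55→201, 161 + 51.7 = 212.7→213) → #c3c9d5
86%: (121 + 115.24 = 236.24→236, 134 + 104.06 = 238.06→238, 161 + 80.84 = 241.84→242) → #eceef2

#8e99b0, #bfc5d2, #c3c9d5, #eceef2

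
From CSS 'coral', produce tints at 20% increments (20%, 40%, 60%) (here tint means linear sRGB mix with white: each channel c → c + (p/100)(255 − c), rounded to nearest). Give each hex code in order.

CSS coral is rgb(255, 127, 80).
20%: (255→255, 127 + 25.6 = 152.6→153, 80 + 35 = 115→115) → #FF9973
40%: (255→255, 127 + 51.2 = 178.2→178, 80 + 70 = 150→150) → #FFB296
60%: (255→255, 127 + 76.8 = 203.8→204, 80 + 105 = 185→185) → #FFCCB9

#FF9973, #FFB296, #FFCCB9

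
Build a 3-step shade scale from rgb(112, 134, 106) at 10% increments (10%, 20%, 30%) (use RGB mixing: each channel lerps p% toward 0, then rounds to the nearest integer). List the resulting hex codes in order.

10%: (112 − 11.2 = 100.8→101, 134 − 13.4 = 120.6→121, 106 − 10.6 = 95.4→95) → #65795f
20%: (112 − 22.4 = 89.6→90, 134 − 26.8 = 107.2→107, 106 − 21.2 = 84.8→85) → #5a6b55
30%: (112 − 33.6 = 78.4→78, 134 − 40.2 = 93.8→94, 106 − 31.8 = 74.2→74) → #4e5e4a

#65795f, #5a6b55, #4e5e4a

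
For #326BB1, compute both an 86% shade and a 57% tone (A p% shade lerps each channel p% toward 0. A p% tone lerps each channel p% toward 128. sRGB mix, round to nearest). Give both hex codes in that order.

#070F19, #5E7795

#326BB1 is rgb(50, 107, 177).
86% shade:
  R: 50 + 0.86×(0−50) = 50 − 43 = 7 → 7
  G: 107 − 92.02 = 14.98 → 15
  B: 177 − 152.22 = 24.78 → 25
  → #070F19
57% tone:
  R: 50 + 44.46 = 94.46 → 94
  G: 107 + 0.57×(128−107) = 107 + 11.97 = 118.97 → 119
  B: 177 + 0.57×(128−177) = 177 − 27.93 = 149.07 → 149
  → #5E7795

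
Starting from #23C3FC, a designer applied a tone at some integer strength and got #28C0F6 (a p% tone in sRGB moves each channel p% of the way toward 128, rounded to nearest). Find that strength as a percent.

5%

#23C3FC is rgb(35, 195, 252); #28C0F6 is rgb(40, 192, 246).
On the B channel (widest range): 246 ≈ 252 + (p/100)(128 − 252), so p ≈ 100×(246 − 252)/(128 − 252) = -600/-124 = 4.84.
p = 5 reproduces all three channels after rounding.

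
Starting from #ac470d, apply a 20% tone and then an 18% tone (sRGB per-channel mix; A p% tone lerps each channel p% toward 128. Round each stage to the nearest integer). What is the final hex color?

#ac470d is rgb(172, 71, 13).
A 20% tone moves each channel 20% toward 128:
  R: 172 + 0.2×(128−172) = 172 − 8.8 = 163.2 → 163
  G: 71 + 0.2×(128−71) = 71 + 11.4 = 82.4 → 82
  B: 13 + 23 = 36 → 36
After the tone: rgb(163, 82, 36) = #a35224.
An 18% tone moves each channel 18% toward 128:
  R: 163 − 6.3 = 156.7 → 157
  G: 82 + 0.18×(128−82) = 82 + 8.28 = 90.28 → 90
  B: 36 + 16.56 = 52.56 → 53
rgb(157, 90, 53) = #9d5a35.

#9d5a35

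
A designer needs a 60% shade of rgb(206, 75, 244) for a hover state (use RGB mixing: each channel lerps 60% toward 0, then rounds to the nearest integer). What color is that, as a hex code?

#521E62

A 60% shade moves each channel 60% toward 0:
  R: 206 − 123.6 = 82.4 → 82
  G: 75 + 0.6×(0−75) = 75 − 45 = 30 → 30
  B: 244 − 146.4 = 97.6 → 98
rgb(82, 30, 98) = #521E62.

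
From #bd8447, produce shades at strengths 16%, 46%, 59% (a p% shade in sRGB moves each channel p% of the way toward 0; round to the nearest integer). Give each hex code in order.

#9f6f3c, #664726, #4d361d

#bd8447 is rgb(189, 132, 71).
16%: (189 − 30.24 = 158.76→159, 132 − 21.12 = 110.88→111, 71 − 11.36 = 59.64→60) → #9f6f3c
46%: (189 − 86.94 = 102.06→102, 132 − 60.72 = 71.28→71, 71 − 32.66 = 38.34→38) → #664726
59%: (189 − 111.51 = 77.49→77, 132 − 77.88 = 54.12→54, 71 − 41.89 = 29.11→29) → #4d361d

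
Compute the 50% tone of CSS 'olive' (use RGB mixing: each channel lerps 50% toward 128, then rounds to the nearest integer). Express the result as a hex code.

#808040

CSS olive is rgb(128, 128, 0).
Lerp each channel 50% toward 128:
  R: 128 + 0 = 128 → 128
  G: 128 + 0 = 128 → 128
  B: 0 + 64 = 64 → 64
rgb(128, 128, 64) = #808040.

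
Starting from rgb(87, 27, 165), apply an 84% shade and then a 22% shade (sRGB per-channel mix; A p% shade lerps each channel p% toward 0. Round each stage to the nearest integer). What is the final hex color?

Lerp each channel 84% toward 0:
  R: 87 + 0.84×(0−87) = 87 − 73.08 = 13.92 → 14
  G: 27 + 0.84×(0−27) = 27 − 22.68 = 4.32 → 4
  B: 165 + 0.84×(0−165) = 165 − 138.6 = 26.4 → 26
After the shade: rgb(14, 4, 26) = #0e041a.
A 22% shade moves each channel 22% toward 0:
  R: 14 + 0.22×(0−14) = 14 − 3.08 = 10.92 → 11
  G: 4 − 0.88 = 3.12 → 3
  B: 26 + 0.22×(0−26) = 26 − 5.72 = 20.28 → 20
rgb(11, 3, 20) = #0b0314.

#0b0314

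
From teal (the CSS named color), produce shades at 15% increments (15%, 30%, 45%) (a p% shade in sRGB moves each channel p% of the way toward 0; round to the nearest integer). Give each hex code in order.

CSS teal is rgb(0, 128, 128).
15%: (0→0, 128 − 19.2 = 108.8→109, 128 − 19.2 = 108.8→109) → #006d6d
30%: (0→0, 128 − 38.4 = 89.6→90, 128 − 38.4 = 89.6→90) → #005a5a
45%: (0→0, 128 − 57.6 = 70.4→70, 128 − 57.6 = 70.4→70) → #004646

#006d6d, #005a5a, #004646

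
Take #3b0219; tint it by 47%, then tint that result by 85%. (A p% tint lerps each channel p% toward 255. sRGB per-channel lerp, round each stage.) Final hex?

#3b0219 is rgb(59, 2, 25).
A 47% tint moves each channel 47% toward 255:
  R: 59 + 92.12 = 151.12 → 151
  G: 2 + 118.91 = 120.91 → 121
  B: 25 + 0.47×(255−25) = 25 + 108.1 = 133.1 → 133
After the tint: rgb(151, 121, 133) = #977985.
An 85% tint moves each channel 85% toward 255:
  R: 151 + 88.4 = 239.4 → 239
  G: 121 + 0.85×(255−121) = 121 + 113.9 = 234.9 → 235
  B: 133 + 0.85×(255−133) = 133 + 103.7 = 236.7 → 237
rgb(239, 235, 237) = #efebed.

#efebed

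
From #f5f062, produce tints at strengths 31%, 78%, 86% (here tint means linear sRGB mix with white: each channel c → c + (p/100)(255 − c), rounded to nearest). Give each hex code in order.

#f8f593, #fdfcdc, #fefde9

#f5f062 is rgb(245, 240, 98).
31%: (245 + 3.1 = 248.1→248, 240 + 4.65 = 244.65→245, 98 + 48.67 = 146.67→147) → #f8f593
78%: (245 + 7.8 = 252.8→253, 240 + 11.7 = 251.7→252, 98 + 122.46 = 220.46→220) → #fdfcdc
86%: (245 + 8.6 = 253.6→254, 240 + 12.9 = 252.9→253, 98 + 135.02 = 233.02→233) → #fefde9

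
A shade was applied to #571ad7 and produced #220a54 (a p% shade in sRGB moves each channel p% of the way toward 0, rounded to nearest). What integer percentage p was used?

#571ad7 is rgb(87, 26, 215); #220a54 is rgb(34, 10, 84).
On the B channel (widest range): 84 ≈ 215 + (p/100)(0 − 215), so p ≈ 100×(84 − 215)/(0 − 215) = -13100/-215 = 60.93.
p = 61 reproduces all three channels after rounding.

61%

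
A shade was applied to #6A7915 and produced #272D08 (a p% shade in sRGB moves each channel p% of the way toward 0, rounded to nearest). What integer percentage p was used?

#6A7915 is rgb(106, 121, 21); #272D08 is rgb(39, 45, 8).
On the G channel (widest range): 45 ≈ 121 + (p/100)(0 − 121), so p ≈ 100×(45 − 121)/(0 − 121) = -7600/-121 = 62.81.
p = 63 reproduces all three channels after rounding.

63%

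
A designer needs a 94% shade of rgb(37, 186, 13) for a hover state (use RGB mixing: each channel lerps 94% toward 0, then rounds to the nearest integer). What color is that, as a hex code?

Lerp each channel 94% toward 0:
  R: 37 + 0.94×(0−37) = 37 − 34.78 = 2.22 → 2
  G: 186 + 0.94×(0−186) = 186 − 174.84 = 11.16 → 11
  B: 13 + 0.94×(0−13) = 13 − 12.22 = 0.78 → 1
rgb(2, 11, 1) = #020b01.

#020b01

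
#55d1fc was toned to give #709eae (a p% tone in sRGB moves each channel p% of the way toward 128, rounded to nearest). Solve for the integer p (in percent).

63%

#55d1fc is rgb(85, 209, 252); #709eae is rgb(112, 158, 174).
On the B channel (widest range): 174 ≈ 252 + (p/100)(128 − 252), so p ≈ 100×(174 − 252)/(128 − 252) = -7800/-124 = 62.90.
p = 63 reproduces all three channels after rounding.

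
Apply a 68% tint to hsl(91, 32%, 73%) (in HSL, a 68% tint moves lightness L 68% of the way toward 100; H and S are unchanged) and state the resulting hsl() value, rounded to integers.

L moves 68% from 73 toward 100: 73 + 18.36 = 91.36 → 91.
H and S are unchanged.

hsl(91, 32%, 91%)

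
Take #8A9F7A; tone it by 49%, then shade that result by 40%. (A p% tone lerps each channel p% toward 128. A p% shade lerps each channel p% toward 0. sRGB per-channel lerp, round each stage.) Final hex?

#50564B

#8A9F7A is rgb(138, 159, 122).
Lerp each channel 49% toward 128:
  R: 138 + 0.49×(128−138) = 138 − 4.9 = 133.1 → 133
  G: 159 + 0.49×(128−159) = 159 − 15.19 = 143.81 → 144
  B: 122 + 0.49×(128−122) = 122 + 2.94 = 124.94 → 125
After the tone: rgb(133, 144, 125) = #85907D.
Lerp each channel 40% toward 0:
  R: 133 + 0.4×(0−133) = 133 − 53.2 = 79.8 → 80
  G: 144 + 0.4×(0−144) = 144 − 57.6 = 86.4 → 86
  B: 125 + 0.4×(0−125) = 125 − 50 = 75 → 75
rgb(80, 86, 75) = #50564B.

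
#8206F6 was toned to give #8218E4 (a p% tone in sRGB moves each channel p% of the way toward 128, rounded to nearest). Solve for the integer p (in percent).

#8206F6 is rgb(130, 6, 246); #8218E4 is rgb(130, 24, 228).
On the G channel (widest range): 24 ≈ 6 + (p/100)(128 − 6), so p ≈ 100×(24 − 6)/(128 − 6) = 1800/122 = 14.75.
p = 15 reproduces all three channels after rounding.

15%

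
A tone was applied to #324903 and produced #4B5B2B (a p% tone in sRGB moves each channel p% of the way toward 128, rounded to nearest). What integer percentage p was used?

#324903 is rgb(50, 73, 3); #4B5B2B is rgb(75, 91, 43).
On the B channel (widest range): 43 ≈ 3 + (p/100)(128 − 3), so p ≈ 100×(43 − 3)/(128 − 3) = 4000/125 = 32.00.
p = 32 reproduces all three channels after rounding.

32%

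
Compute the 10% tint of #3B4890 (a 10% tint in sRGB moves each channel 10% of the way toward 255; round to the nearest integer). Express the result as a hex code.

#4F5A9B

#3B4890 is rgb(59, 72, 144).
Per channel, c → c + 0.1(255 − c):
  R: 59 + 19.6 = 78.6 → 79
  G: 72 + 0.1×(255−72) = 72 + 18.3 = 90.3 → 90
  B: 144 + 11.1 = 155.1 → 155
rgb(79, 90, 155) = #4F5A9B.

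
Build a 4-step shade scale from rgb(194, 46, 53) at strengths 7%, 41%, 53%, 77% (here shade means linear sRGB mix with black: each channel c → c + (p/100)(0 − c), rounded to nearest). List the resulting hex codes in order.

7%: (194 − 13.58 = 180.42→180, 46 − 3.22 = 42.78→43, 53 − 3.71 = 49.29→49) → #b42b31
41%: (194 − 79.54 = 114.46→114, 46 − 18.86 = 27.14→27, 53 − 21.73 = 31.27→31) → #721b1f
53%: (194 − 102.82 = 91.18→91, 46 − 24.38 = 21.62→22, 53 − 28.09 = 24.91→25) → #5b1619
77%: (194 − 149.38 = 44.62→45, 46 − 35.42 = 10.58→11, 53 − 40.81 = 12.19→12) → #2d0b0c

#b42b31, #721b1f, #5b1619, #2d0b0c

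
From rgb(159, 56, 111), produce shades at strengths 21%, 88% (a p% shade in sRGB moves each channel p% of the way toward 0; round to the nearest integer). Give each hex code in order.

#7E2C58, #13070D

21%: (159 − 33.39 = 125.61→126, 56 − 11.76 = 44.24→44, 111 − 23.31 = 87.69→88) → #7E2C58
88%: (159 − 139.92 = 19.08→19, 56 − 49.28 = 6.72→7, 111 − 97.68 = 13.32→13) → #13070D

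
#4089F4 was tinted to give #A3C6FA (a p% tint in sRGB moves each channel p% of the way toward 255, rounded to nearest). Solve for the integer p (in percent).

#4089F4 is rgb(64, 137, 244); #A3C6FA is rgb(163, 198, 250).
On the R channel (widest range): 163 ≈ 64 + (p/100)(255 − 64), so p ≈ 100×(163 − 64)/(255 − 64) = 9900/191 = 51.83.
p = 52 reproduces all three channels after rounding.

52%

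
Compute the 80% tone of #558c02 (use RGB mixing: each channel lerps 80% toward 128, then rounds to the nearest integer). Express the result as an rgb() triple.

#558c02 is rgb(85, 140, 2).
Lerp each channel 80% toward 128:
  R: 85 + 0.8×(128−85) = 85 + 34.4 = 119.4 → 119
  G: 140 + 0.8×(128−140) = 140 − 9.6 = 130.4 → 130
  B: 2 + 100.8 = 102.8 → 103

rgb(119, 130, 103)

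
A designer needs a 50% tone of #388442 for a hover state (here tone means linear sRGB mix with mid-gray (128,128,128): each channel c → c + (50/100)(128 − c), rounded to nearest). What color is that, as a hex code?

#388442 is rgb(56, 132, 66).
Per channel, c → c + 0.5(128 − c):
  R: 56 + 36 = 92 → 92
  G: 132 − 2 = 130 → 130
  B: 66 + 31 = 97 → 97
rgb(92, 130, 97) = #5c8261.

#5c8261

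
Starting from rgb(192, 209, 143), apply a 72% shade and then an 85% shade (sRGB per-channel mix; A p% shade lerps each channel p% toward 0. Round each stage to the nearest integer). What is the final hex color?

#080906

Lerp each channel 72% toward 0:
  R: 192 + 0.72×(0−192) = 192 − 138.24 = 53.76 → 54
  G: 209 + 0.72×(0−209) = 209 − 150.48 = 58.52 → 59
  B: 143 − 102.96 = 40.04 → 40
After the shade: rgb(54, 59, 40) = #363b28.
An 85% shade moves each channel 85% toward 0:
  R: 54 + 0.85×(0−54) = 54 − 45.9 = 8.1 → 8
  G: 59 + 0.85×(0−59) = 59 − 50.15 = 8.85 → 9
  B: 40 − 34 = 6 → 6
rgb(8, 9, 6) = #080906.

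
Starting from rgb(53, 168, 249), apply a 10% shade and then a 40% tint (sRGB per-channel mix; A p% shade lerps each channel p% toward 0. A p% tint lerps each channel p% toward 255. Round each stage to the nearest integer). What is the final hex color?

#83c1ec

Per channel, c → c + 0.1(0 − c):
  R: 53 − 5.3 = 47.7 → 48
  G: 168 + 0.1×(0−168) = 168 − 16.8 = 151.2 → 151
  B: 249 + 0.1×(0−249) = 249 − 24.9 = 224.1 → 224
After the shade: rgb(48, 151, 224) = #3097e0.
Lerp each channel 40% toward 255:
  R: 48 + 0.4×(255−48) = 48 + 82.8 = 130.8 → 131
  G: 151 + 41.6 = 192.6 → 193
  B: 224 + 12.4 = 236.4 → 236
rgb(131, 193, 236) = #83c1ec.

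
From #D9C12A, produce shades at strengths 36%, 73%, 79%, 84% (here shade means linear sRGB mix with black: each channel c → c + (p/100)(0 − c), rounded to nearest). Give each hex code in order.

#D9C12A is rgb(217, 193, 42).
36%: (217 − 78.12 = 138.88→139, 193 − 69.48 = 123.52→124, 42 − 15.12 = 26.88→27) → #8B7C1B
73%: (217 − 158.41 = 58.59→59, 193 − 140.89 = 52.11→52, 42 − 30.66 = 11.34→11) → #3B340B
79%: (217 − 171.43 = 45.57→46, 193 − 152.47 = 40.53→41, 42 − 33.18 = 8.82→9) → #2E2909
84%: (217 − 182.28 = 34.72→35, 193 − 162.12 = 30.88→31, 42 − 35.28 = 6.72→7) → #231F07

#8B7C1B, #3B340B, #2E2909, #231F07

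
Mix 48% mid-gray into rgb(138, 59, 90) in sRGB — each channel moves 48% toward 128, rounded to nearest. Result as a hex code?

Per channel, c → c + 0.48(128 − c):
  R: 138 − 4.8 = 133.2 → 133
  G: 59 + 0.48×(128−59) = 59 + 33.12 = 92.12 → 92
  B: 90 + 18.24 = 108.24 → 108
rgb(133, 92, 108) = #855c6c.

#855c6c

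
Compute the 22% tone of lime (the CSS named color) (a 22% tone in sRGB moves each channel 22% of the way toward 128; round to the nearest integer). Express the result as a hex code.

CSS lime is rgb(0, 255, 0).
A 22% tone moves each channel 22% toward 128:
  R: 0 + 28.16 = 28.16 → 28
  G: 255 − 27.94 = 227.06 → 227
  B: 0 + 0.22×(128−0) = 0 + 28.16 = 28.16 → 28
rgb(28, 227, 28) = #1CE31C.

#1CE31C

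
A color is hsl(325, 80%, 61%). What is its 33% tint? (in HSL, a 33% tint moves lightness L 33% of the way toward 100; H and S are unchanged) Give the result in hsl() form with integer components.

L moves 33% from 61 toward 100: 61 + 12.87 = 73.87 → 74.
H and S are unchanged.

hsl(325, 80%, 74%)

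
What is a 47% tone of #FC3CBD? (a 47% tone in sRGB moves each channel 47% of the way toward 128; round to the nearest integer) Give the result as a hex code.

#FC3CBD is rgb(252, 60, 189).
Per channel, c → c + 0.47(128 − c):
  R: 252 − 58.28 = 193.72 → 194
  G: 60 + 0.47×(128−60) = 60 + 31.96 = 91.96 → 92
  B: 189 + 0.47×(128−189) = 189 − 28.67 = 160.33 → 160
rgb(194, 92, 160) = #C25CA0.

#C25CA0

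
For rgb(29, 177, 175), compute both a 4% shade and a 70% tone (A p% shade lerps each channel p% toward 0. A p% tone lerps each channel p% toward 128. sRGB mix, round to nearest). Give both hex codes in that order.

#1caaa8, #628f8e

4% shade:
  R: 29 + 0.04×(0−29) = 29 − 1.16 = 27.84 → 28
  G: 177 + 0.04×(0−177) = 177 − 7.08 = 169.92 → 170
  B: 175 + 0.04×(0−175) = 175 − 7 = 168 → 168
  → #1caaa8
70% tone:
  R: 29 + 0.7×(128−29) = 29 + 69.3 = 98.3 → 98
  G: 177 + 0.7×(128−177) = 177 − 34.3 = 142.7 → 143
  B: 175 + 0.7×(128−175) = 175 − 32.9 = 142.1 → 142
  → #628f8e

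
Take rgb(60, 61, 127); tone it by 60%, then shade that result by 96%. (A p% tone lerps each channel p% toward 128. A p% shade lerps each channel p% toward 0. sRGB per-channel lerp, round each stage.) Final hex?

A 60% tone moves each channel 60% toward 128:
  R: 60 + 0.6×(128−60) = 60 + 40.8 = 100.8 → 101
  G: 61 + 0.6×(128−61) = 61 + 40.2 = 101.2 → 101
  B: 127 + 0.6×(128−127) = 127 + 0.6 = 127.6 → 128
After the tone: rgb(101, 101, 128) = #656580.
A 96% shade moves each channel 96% toward 0:
  R: 101 − 96.96 = 4.04 → 4
  G: 101 + 0.96×(0−101) = 101 − 96.96 = 4.04 → 4
  B: 128 − 122.88 = 5.12 → 5
rgb(4, 4, 5) = #040405.

#040405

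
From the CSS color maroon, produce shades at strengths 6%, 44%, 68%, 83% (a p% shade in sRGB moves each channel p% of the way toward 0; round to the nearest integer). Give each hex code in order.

#780000, #480000, #290000, #160000

CSS maroon is rgb(128, 0, 0).
6%: (128 − 7.68 = 120.32→120, 0→0, 0→0) → #780000
44%: (128 − 56.32 = 71.68→72, 0→0, 0→0) → #480000
68%: (128 − 87.04 = 40.96→41, 0→0, 0→0) → #290000
83%: (128 − 106.24 = 21.76→22, 0→0, 0→0) → #160000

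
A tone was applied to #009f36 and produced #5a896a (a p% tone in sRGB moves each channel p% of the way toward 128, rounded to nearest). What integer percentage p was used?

70%

#009f36 is rgb(0, 159, 54); #5a896a is rgb(90, 137, 106).
On the R channel (widest range): 90 ≈ 0 + (p/100)(128 − 0), so p ≈ 100×(90 − 0)/(128 − 0) = 9000/128 = 70.31.
p = 70 reproduces all three channels after rounding.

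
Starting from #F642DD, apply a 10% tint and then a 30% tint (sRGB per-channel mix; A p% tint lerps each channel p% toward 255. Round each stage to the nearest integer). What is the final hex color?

#F988E9

#F642DD is rgb(246, 66, 221).
Lerp each channel 10% toward 255:
  R: 246 + 0.1×(255−246) = 246 + 0.9 = 246.9 → 247
  G: 66 + 18.9 = 84.9 → 85
  B: 221 + 0.1×(255−221) = 221 + 3.4 = 224.4 → 224
After the tint: rgb(247, 85, 224) = #F755E0.
Lerp each channel 30% toward 255:
  R: 247 + 2.4 = 249.4 → 249
  G: 85 + 51 = 136 → 136
  B: 224 + 9.3 = 233.3 → 233
rgb(249, 136, 233) = #F988E9.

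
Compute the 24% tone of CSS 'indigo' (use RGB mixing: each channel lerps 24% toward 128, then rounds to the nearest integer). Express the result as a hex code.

CSS indigo is rgb(75, 0, 130).
A 24% tone moves each channel 24% toward 128:
  R: 75 + 0.24×(128−75) = 75 + 12.72 = 87.72 → 88
  G: 0 + 0.24×(128−0) = 0 + 30.72 = 30.72 → 31
  B: 130 − 0.48 = 129.52 → 130
rgb(88, 31, 130) = #581f82.

#581f82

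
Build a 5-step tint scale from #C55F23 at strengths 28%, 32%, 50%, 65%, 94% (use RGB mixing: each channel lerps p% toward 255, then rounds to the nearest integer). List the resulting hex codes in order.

#C55F23 is rgb(197, 95, 35).
28%: (197 + 16.24 = 213.24→213, 95 + 44.8 = 139.8→140, 35 + 61.6 = 96.6→97) → #D58C61
32%: (197 + 18.56 = 215.56→216, 95 + 51.2 = 146.2→146, 35 + 70.4 = 105.4→105) → #D89269
50%: (197 + 29 = 226→226, 95 + 80 = 175→175, 35 + 110 = 145→145) → #E2AF91
65%: (197 + 37.7 = 234.7→235, 95 + 104 = 199→199, 35 + 143 = 178→178) → #EBC7B2
94%: (197 + 54.52 = 251.52→252, 95 + 150.4 = 245.4→245, 35 + 206.8 = 241.8→242) → #FCF5F2

#D58C61, #D89269, #E2AF91, #EBC7B2, #FCF5F2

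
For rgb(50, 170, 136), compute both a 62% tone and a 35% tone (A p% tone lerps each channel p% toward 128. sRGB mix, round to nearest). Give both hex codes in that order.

62% tone:
  R: 50 + 48.36 = 98.36 → 98
  G: 170 − 26.04 = 143.96 → 144
  B: 136 + 0.62×(128−136) = 136 − 4.96 = 131.04 → 131
  → #629083
35% tone:
  R: 50 + 0.35×(128−50) = 50 + 27.3 = 77.3 → 77
  G: 170 − 14.7 = 155.3 → 155
  B: 136 + 0.35×(128−136) = 136 − 2.8 = 133.2 → 133
  → #4D9B85

#629083, #4D9B85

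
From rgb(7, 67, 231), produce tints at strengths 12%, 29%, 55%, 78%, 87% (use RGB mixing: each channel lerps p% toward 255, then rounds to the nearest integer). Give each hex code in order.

#255aea, #4f7aee, #8faaf4, #c8d6fa, #dfe7fc

12%: (7 + 29.76 = 36.76→37, 67 + 22.56 = 89.56→90, 231 + 2.88 = 233.88→234) → #255aea
29%: (7 + 71.92 = 78.92→79, 67 + 54.52 = 121.52→122, 231 + 6.96 = 237.96→238) → #4f7aee
55%: (7 + 136.4 = 143.4→143, 67 + 103.4 = 170.4→170, 231 + 13.2 = 244.2→244) → #8faaf4
78%: (7 + 193.44 = 200.44→200, 67 + 146.64 = 213.64→214, 231 + 18.72 = 249.72→250) → #c8d6fa
87%: (7 + 215.76 = 222.76→223, 67 + 163.56 = 230.56→231, 231 + 20.88 = 251.88→252) → #dfe7fc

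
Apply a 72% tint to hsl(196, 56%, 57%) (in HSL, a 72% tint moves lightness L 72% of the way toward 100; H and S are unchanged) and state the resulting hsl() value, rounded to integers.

hsl(196, 56%, 88%)

L moves 72% from 57 toward 100: 57 + 30.96 = 87.96 → 88.
H and S are unchanged.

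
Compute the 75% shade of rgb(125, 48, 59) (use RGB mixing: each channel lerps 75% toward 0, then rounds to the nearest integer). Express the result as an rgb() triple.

Lerp each channel 75% toward 0:
  R: 125 + 0.75×(0−125) = 125 − 93.75 = 31.25 → 31
  G: 48 − 36 = 12 → 12
  B: 59 + 0.75×(0−59) = 59 − 44.25 = 14.75 → 15

rgb(31, 12, 15)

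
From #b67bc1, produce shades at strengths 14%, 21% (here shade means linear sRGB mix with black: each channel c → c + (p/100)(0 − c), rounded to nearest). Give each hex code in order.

#b67bc1 is rgb(182, 123, 193).
14%: (182 − 25.48 = 156.52→157, 123 − 17.22 = 105.78→106, 193 − 27.02 = 165.98→166) → #9d6aa6
21%: (182 − 38.22 = 143.78→144, 123 − 25.83 = 97.17→97, 193 − 40.53 = 152.47→152) → #906198

#9d6aa6, #906198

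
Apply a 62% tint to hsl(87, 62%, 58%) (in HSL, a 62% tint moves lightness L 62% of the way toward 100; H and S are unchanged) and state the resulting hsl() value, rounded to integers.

hsl(87, 62%, 84%)

L moves 62% from 58 toward 100: 58 + 26.04 = 84.04 → 84.
H and S are unchanged.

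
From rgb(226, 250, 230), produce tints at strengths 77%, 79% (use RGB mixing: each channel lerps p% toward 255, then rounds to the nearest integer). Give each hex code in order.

77%: (226 + 22.33 = 248.33→248, 250 + 3.85 = 253.85→254, 230 + 19.25 = 249.25→249) → #f8fef9
79%: (226 + 22.91 = 248.91→249, 250 + 3.95 = 253.95→254, 230 + 19.75 = 249.75→250) → #f9fefa

#f8fef9, #f9fefa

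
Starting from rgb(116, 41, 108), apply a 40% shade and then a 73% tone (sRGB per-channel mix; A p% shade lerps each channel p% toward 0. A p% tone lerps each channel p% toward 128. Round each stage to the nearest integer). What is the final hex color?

Lerp each channel 40% toward 0:
  R: 116 + 0.4×(0−116) = 116 − 46.4 = 69.6 → 70
  G: 41 + 0.4×(0−41) = 41 − 16.4 = 24.6 → 25
  B: 108 − 43.2 = 64.8 → 65
After the shade: rgb(70, 25, 65) = #461941.
Lerp each channel 73% toward 128:
  R: 70 + 0.73×(128−70) = 70 + 42.34 = 112.34 → 112
  G: 25 + 0.73×(128−25) = 25 + 75.19 = 100.19 → 100
  B: 65 + 0.73×(128−65) = 65 + 45.99 = 110.99 → 111
rgb(112, 100, 111) = #70646F.

#70646F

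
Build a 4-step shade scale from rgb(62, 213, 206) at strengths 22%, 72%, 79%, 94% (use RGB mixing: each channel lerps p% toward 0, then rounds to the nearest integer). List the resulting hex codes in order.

22%: (62 − 13.64 = 48.36→48, 213 − 46.86 = 166.14→166, 206 − 45.32 = 160.68→161) → #30A6A1
72%: (62 − 44.64 = 17.36→17, 213 − 153.36 = 59.64→60, 206 − 148.32 = 57.68→58) → #113C3A
79%: (62 − 48.98 = 13.02→13, 213 − 168.27 = 44.73→45, 206 − 162.74 = 43.26→43) → #0D2D2B
94%: (62 − 58.28 = 3.72→4, 213 − 200.22 = 12.78→13, 206 − 193.64 = 12.36→12) → #040D0C

#30A6A1, #113C3A, #0D2D2B, #040D0C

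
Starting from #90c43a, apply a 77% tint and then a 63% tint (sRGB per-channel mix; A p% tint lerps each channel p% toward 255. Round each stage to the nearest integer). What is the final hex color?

#f5faee

#90c43a is rgb(144, 196, 58).
Lerp each channel 77% toward 255:
  R: 144 + 85.47 = 229.47 → 229
  G: 196 + 0.77×(255−196) = 196 + 45.43 = 241.43 → 241
  B: 58 + 0.77×(255−58) = 58 + 151.69 = 209.69 → 210
After the tint: rgb(229, 241, 210) = #e5f1d2.
A 63% tint moves each channel 63% toward 255:
  R: 229 + 0.63×(255−229) = 229 + 16.38 = 245.38 → 245
  G: 241 + 8.82 = 249.82 → 250
  B: 210 + 0.63×(255−210) = 210 + 28.35 = 238.35 → 238
rgb(245, 250, 238) = #f5faee.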